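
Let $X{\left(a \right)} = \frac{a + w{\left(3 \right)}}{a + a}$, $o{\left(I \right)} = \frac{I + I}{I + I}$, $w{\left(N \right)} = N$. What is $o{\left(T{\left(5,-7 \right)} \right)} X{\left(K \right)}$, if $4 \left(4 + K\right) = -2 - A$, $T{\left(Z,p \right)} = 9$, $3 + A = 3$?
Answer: $\frac{1}{6} \approx 0.16667$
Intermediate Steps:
$A = 0$ ($A = -3 + 3 = 0$)
$o{\left(I \right)} = 1$ ($o{\left(I \right)} = \frac{2 I}{2 I} = 2 I \frac{1}{2 I} = 1$)
$K = - \frac{9}{2}$ ($K = -4 + \frac{-2 - 0}{4} = -4 + \frac{-2 + 0}{4} = -4 + \frac{1}{4} \left(-2\right) = -4 - \frac{1}{2} = - \frac{9}{2} \approx -4.5$)
$X{\left(a \right)} = \frac{3 + a}{2 a}$ ($X{\left(a \right)} = \frac{a + 3}{a + a} = \frac{3 + a}{2 a}$)
$o{\left(T{\left(5,-7 \right)} \right)} X{\left(K \right)} = 1 \frac{3 - \frac{9}{2}}{2 \left(- \frac{9}{2}\right)} = 1 \cdot \frac{1}{2} \left(- \frac{2}{9}\right) \left(- \frac{3}{2}\right) = 1 \cdot \frac{1}{6} = \frac{1}{6}$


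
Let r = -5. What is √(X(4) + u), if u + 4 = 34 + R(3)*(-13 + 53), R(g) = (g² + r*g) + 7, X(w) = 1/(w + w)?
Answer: √1122/4 ≈ 8.3741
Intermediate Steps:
X(w) = 1/(2*w)
R(g) = 7 + g² - 5*g (R(g) = (g² - 5*g) + 7 = 7 + g² - 5*g)
u = 70 (u = -4 + (34 + (7 + 3² - 5*3)*(-13 + 53)) = -4 + (34 + (7 + 9 - 15)*40) = -4 + (34 + 1*40) = -4 + (34 + 40) = -4 + 74 = 70)
√(X(4) + u) = √((½)/4 + 70) = √((½)*(¼) + 70) = √(⅛ + 70) = √(561/8) = √1122/4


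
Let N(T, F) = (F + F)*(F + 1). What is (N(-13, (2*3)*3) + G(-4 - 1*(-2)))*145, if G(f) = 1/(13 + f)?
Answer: 1091125/11 ≈ 99193.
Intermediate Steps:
N(T, F) = 2*F*(1 + F) (N(T, F) = (2*F)*(1 + F) = 2*F*(1 + F))
(N(-13, (2*3)*3) + G(-4 - 1*(-2)))*145 = (2*((2*3)*3)*(1 + (2*3)*3) + 1/(13 + (-4 - 1*(-2))))*145 = (2*(6*3)*(1 + 6*3) + 1/(13 + (-4 + 2)))*145 = (2*18*(1 + 18) + 1/(13 - 2))*145 = (2*18*19 + 1/11)*145 = (684 + 1/11)*145 = (7525/11)*145 = 1091125/11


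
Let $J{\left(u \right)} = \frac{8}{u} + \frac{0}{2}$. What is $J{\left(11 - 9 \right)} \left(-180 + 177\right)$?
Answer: $-12$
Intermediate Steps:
$J{\left(u \right)} = \frac{8}{u}$ ($J{\left(u \right)} = \frac{8}{u} + 0 \cdot \frac{1}{2} = \frac{8}{u} + 0 = \frac{8}{u}$)
$J{\left(11 - 9 \right)} \left(-180 + 177\right) = \frac{8}{11 - 9} \left(-180 + 177\right) = \frac{8}{11 - 9} \left(-3\right) = \frac{8}{2} \left(-3\right) = 8 \cdot \frac{1}{2} \left(-3\right) = 4 \left(-3\right) = -12$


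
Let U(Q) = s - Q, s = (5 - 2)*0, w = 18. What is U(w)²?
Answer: 324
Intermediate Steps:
s = 0 (s = 3*0 = 0)
U(Q) = -Q (U(Q) = 0 - Q = -Q)
U(w)² = (-1*18)² = (-18)² = 324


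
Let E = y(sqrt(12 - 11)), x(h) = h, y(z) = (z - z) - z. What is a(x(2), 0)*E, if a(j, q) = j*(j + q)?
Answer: -4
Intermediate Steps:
y(z) = -z (y(z) = 0 - z = -z)
E = -1 (E = -sqrt(12 - 11) = -sqrt(1) = -1*1 = -1)
a(x(2), 0)*E = (2*(2 + 0))*(-1) = (2*2)*(-1) = 4*(-1) = -4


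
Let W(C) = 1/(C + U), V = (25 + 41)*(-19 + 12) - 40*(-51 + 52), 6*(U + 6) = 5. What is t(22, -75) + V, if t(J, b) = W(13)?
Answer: -23588/47 ≈ -501.87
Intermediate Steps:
U = -31/6 (U = -6 + (⅙)*5 = -6 + ⅚ = -31/6 ≈ -5.1667)
V = -502 (V = 66*(-7) - 40*1 = -462 - 40 = -502)
W(C) = 1/(-31/6 + C) (W(C) = 1/(C - 31/6) = 1/(-31/6 + C))
t(J, b) = 6/47 (t(J, b) = 6/(-31 + 6*13) = 6/(-31 + 78) = 6/47)
t(22, -75) + V = 6/47 - 502 = -23588/47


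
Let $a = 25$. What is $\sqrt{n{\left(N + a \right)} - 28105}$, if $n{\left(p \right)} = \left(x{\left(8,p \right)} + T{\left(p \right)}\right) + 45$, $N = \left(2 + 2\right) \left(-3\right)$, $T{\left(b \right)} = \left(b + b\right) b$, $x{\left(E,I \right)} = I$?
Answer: $11 i \sqrt{229} \approx 166.46 i$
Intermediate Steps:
$T{\left(b \right)} = 2 b^{2}$ ($T{\left(b \right)} = 2 b b = 2 b^{2}$)
$N = -12$ ($N = 4 \left(-3\right) = -12$)
$n{\left(p \right)} = 45 + p + 2 p^{2}$ ($n{\left(p \right)} = \left(p + 2 p^{2}\right) + 45 = 45 + p + 2 p^{2}$)
$\sqrt{n{\left(N + a \right)} - 28105} = \sqrt{\left(45 + \left(-12 + 25\right) + 2 \left(-12 + 25\right)^{2}\right) - 28105} = \sqrt{\left(45 + 13 + 2 \cdot 13^{2}\right) - 28105} = \sqrt{\left(45 + 13 + 2 \cdot 169\right) - 28105} = \sqrt{\left(45 + 13 + 338\right) - 28105} = \sqrt{396 - 28105} = \sqrt{-27709} = 11 i \sqrt{229}$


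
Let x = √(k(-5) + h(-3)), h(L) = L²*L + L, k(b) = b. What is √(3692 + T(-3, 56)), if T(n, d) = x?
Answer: √(3692 + I*√35) ≈ 60.762 + 0.0487*I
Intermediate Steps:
h(L) = L + L³ (h(L) = L³ + L = L + L³)
x = I*√35 (x = √(-5 + (-3 + (-3)³)) = √(-5 + (-3 - 27)) = √(-5 - 30) = √(-35) = I*√35 ≈ 5.9161*I)
T(n, d) = I*√35
√(3692 + T(-3, 56)) = √(3692 + I*√35)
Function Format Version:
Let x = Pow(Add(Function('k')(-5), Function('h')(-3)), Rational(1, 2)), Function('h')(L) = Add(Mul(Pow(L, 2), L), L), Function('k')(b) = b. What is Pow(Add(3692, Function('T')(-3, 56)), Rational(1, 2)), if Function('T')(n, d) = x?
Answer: Pow(Add(3692, Mul(I, Pow(35, Rational(1, 2)))), Rational(1, 2)) ≈ Add(60.762, Mul(0.0487, I))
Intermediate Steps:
Function('h')(L) = Add(L, Pow(L, 3)) (Function('h')(L) = Add(Pow(L, 3), L) = Add(L, Pow(L, 3)))
x = Mul(I, Pow(35, Rational(1, 2))) (x = Pow(Add(-5, Add(-3, Pow(-3, 3))), Rational(1, 2)) = Pow(Add(-5, Add(-3, -27)), Rational(1, 2)) = Pow(Add(-5, -30), Rational(1, 2)) = Pow(-35, Rational(1, 2)) = Mul(I, Pow(35, Rational(1, 2))) ≈ Mul(5.9161, I))
Function('T')(n, d) = Mul(I, Pow(35, Rational(1, 2)))
Pow(Add(3692, Function('T')(-3, 56)), Rational(1, 2)) = Pow(Add(3692, Mul(I, Pow(35, Rational(1, 2)))), Rational(1, 2))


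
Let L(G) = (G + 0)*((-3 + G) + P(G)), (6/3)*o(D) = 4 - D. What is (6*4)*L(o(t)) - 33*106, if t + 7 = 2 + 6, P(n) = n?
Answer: -3498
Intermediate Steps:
t = 1 (t = -7 + (2 + 6) = -7 + 8 = 1)
o(D) = 2 - D/2 (o(D) = (4 - D)/2 = 2 - D/2)
L(G) = G*(-3 + 2*G) (L(G) = (G + 0)*((-3 + G) + G) = G*(-3 + 2*G))
(6*4)*L(o(t)) - 33*106 = (6*4)*((2 - ½*1)*(-3 + 2*(2 - ½*1))) - 33*106 = 24*((2 - ½)*(-3 + 2*(2 - ½))) - 3498 = 24*(3*(-3 + 2*(3/2))/2) - 3498 = 24*(3*(-3 + 3)/2) - 3498 = 24*((3/2)*0) - 3498 = 24*0 - 3498 = 0 - 3498 = -3498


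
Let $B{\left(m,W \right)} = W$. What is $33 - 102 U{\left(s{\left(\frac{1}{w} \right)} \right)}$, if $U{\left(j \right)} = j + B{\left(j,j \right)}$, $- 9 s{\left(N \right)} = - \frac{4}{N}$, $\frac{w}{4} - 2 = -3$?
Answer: $\frac{1187}{3} \approx 395.67$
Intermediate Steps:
$w = -4$ ($w = 8 + 4 \left(-3\right) = 8 - 12 = -4$)
$s{\left(N \right)} = \frac{4}{9 N}$ ($s{\left(N \right)} = - \frac{\left(-4\right) \frac{1}{N}}{9} = \frac{4}{9 N}$)
$U{\left(j \right)} = 2 j$ ($U{\left(j \right)} = j + j = 2 j$)
$33 - 102 U{\left(s{\left(\frac{1}{w} \right)} \right)} = 33 - 102 \cdot 2 \frac{4}{9 \frac{1}{-4}} = 33 - 102 \cdot 2 \frac{4}{9 \left(- \frac{1}{4}\right)} = 33 - 102 \cdot 2 \cdot \frac{4}{9} \left(-4\right) = 33 - 102 \cdot 2 \left(- \frac{16}{9}\right) = 33 - - \frac{1088}{3} = 33 + \frac{1088}{3} = \frac{1187}{3}$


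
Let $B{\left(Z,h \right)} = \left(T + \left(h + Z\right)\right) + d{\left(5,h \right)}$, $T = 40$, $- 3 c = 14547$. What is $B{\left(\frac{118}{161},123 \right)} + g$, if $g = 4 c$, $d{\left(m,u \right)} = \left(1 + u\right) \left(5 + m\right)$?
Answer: $- \frac{2896755}{161} \approx -17992.0$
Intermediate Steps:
$c = -4849$ ($c = \left(- \frac{1}{3}\right) 14547 = -4849$)
$B{\left(Z,h \right)} = 50 + Z + 11 h$ ($B{\left(Z,h \right)} = \left(40 + \left(h + Z\right)\right) + \left(5 + 5 + 5 h + 5 h\right) = \left(40 + \left(Z + h\right)\right) + \left(10 + 10 h\right) = \left(40 + Z + h\right) + \left(10 + 10 h\right) = 50 + Z + 11 h$)
$g = -19396$ ($g = 4 \left(-4849\right) = -19396$)
$B{\left(\frac{118}{161},123 \right)} + g = \left(50 + \frac{118}{161} + 11 \cdot 123\right) - 19396 = \left(50 + 118 \cdot \frac{1}{161} + 1353\right) - 19396 = \left(50 + \frac{118}{161} + 1353\right) - 19396 = \frac{226001}{161} - 19396 = - \frac{2896755}{161}$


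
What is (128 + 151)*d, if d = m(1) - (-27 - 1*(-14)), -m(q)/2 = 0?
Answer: 3627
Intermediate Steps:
m(q) = 0 (m(q) = -2*0 = 0)
d = 13 (d = 0 - (-27 - 1*(-14)) = 0 - (-27 + 14) = 0 - 1*(-13) = 0 + 13 = 13)
(128 + 151)*d = (128 + 151)*13 = 279*13 = 3627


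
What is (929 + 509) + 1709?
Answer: 3147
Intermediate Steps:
(929 + 509) + 1709 = 1438 + 1709 = 3147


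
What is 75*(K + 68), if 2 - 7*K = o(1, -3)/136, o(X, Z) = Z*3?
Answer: 4876275/952 ≈ 5122.1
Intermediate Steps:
o(X, Z) = 3*Z
K = 281/952 (K = 2/7 - 3*(-3)/(7*136) = 2/7 - (-9)/(7*136) = 2/7 - ⅐*(-9/136) = 2/7 + 9/952 = 281/952 ≈ 0.29517)
75*(K + 68) = 75*(281/952 + 68) = 75*(65017/952) = 4876275/952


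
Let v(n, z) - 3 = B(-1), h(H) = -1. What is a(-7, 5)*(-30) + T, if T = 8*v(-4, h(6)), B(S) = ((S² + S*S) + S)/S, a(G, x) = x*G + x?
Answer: 916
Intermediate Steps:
a(G, x) = x + G*x (a(G, x) = G*x + x = x + G*x)
B(S) = (S + 2*S²)/S (B(S) = ((S² + S²) + S)/S = (2*S² + S)/S = (S + 2*S²)/S)
v(n, z) = 2 (v(n, z) = 3 + (1 + 2*(-1)) = 3 + (1 - 2) = 3 - 1 = 2)
T = 16 (T = 8*2 = 16)
a(-7, 5)*(-30) + T = (5*(1 - 7))*(-30) + 16 = (5*(-6))*(-30) + 16 = -30*(-30) + 16 = 900 + 16 = 916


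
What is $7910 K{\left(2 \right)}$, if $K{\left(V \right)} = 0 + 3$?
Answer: $23730$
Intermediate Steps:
$K{\left(V \right)} = 3$
$7910 K{\left(2 \right)} = 7910 \cdot 3 = 23730$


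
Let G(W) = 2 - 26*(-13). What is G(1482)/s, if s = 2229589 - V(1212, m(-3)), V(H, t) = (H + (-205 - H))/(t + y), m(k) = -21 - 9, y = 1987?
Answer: 332690/2181652939 ≈ 0.00015249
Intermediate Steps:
m(k) = -30
V(H, t) = -205/(1987 + t) (V(H, t) = (H + (-205 - H))/(t + 1987) = -205/(1987 + t))
G(W) = 340 (G(W) = 2 + 338 = 340)
s = 4363305878/1957 (s = 2229589 - (-205)/(1987 - 30) = 2229589 - (-205)/1957 = 2229589 - 1*(-205/1957) = 2229589 + 205/1957 = 4363305878/1957 ≈ 2.2296e+6)
G(1482)/s = 340/(4363305878/1957) = 340*(1957/4363305878) = 332690/2181652939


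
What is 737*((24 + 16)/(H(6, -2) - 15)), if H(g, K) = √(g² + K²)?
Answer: -88440/37 - 11792*√10/37 ≈ -3398.1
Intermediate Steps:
H(g, K) = √(K² + g²)
737*((24 + 16)/(H(6, -2) - 15)) = 737*((24 + 16)/(√((-2)² + 6²) - 15)) = 737*(40/(√(4 + 36) - 15)) = 737*(40/(√40 - 15)) = 737*(40/(2*√10 - 15)) = 737*(40/(-15 + 2*√10)) = 29480/(-15 + 2*√10)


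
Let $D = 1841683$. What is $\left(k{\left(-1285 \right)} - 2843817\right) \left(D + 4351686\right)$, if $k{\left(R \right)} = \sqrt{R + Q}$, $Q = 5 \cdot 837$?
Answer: $-17612808049473 + 61933690 \sqrt{29} \approx -1.7612 \cdot 10^{13}$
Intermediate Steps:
$Q = 4185$
$k{\left(R \right)} = \sqrt{4185 + R}$ ($k{\left(R \right)} = \sqrt{R + 4185} = \sqrt{4185 + R}$)
$\left(k{\left(-1285 \right)} - 2843817\right) \left(D + 4351686\right) = \left(\sqrt{4185 - 1285} - 2843817\right) \left(1841683 + 4351686\right) = \left(\sqrt{2900} - 2843817\right) 6193369 = \left(10 \sqrt{29} - 2843817\right) 6193369 = \left(-2843817 + 10 \sqrt{29}\right) 6193369 = -17612808049473 + 61933690 \sqrt{29}$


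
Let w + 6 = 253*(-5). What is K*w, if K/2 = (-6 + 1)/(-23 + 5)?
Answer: -6355/9 ≈ -706.11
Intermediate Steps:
w = -1271 (w = -6 + 253*(-5) = -6 - 1265 = -1271)
K = 5/9 (K = 2*((-6 + 1)/(-23 + 5)) = 2*(-5/(-18)) = 2*(-5*(-1/18)) = 2*(5/18) = 5/9 ≈ 0.55556)
K*w = (5/9)*(-1271) = -6355/9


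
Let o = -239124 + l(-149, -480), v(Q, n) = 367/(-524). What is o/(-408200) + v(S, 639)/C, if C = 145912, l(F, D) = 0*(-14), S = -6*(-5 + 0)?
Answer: 175795828853/300097210400 ≈ 0.58580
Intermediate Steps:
S = 30 (S = -6*(-5) = 30)
l(F, D) = 0
v(Q, n) = -367/524 (v(Q, n) = 367*(-1/524) = -367/524)
o = -239124 (o = -239124 + 0 = -239124)
o/(-408200) + v(S, 639)/C = -239124/(-408200) - 367/524/145912 = -239124*(-1/408200) - 367/524*1/145912 = 59781/102050 - 367/76457888 = 175795828853/300097210400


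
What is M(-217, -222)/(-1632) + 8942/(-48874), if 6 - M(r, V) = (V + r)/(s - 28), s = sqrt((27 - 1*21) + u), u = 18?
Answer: -1339130959/7577424960 + 439*sqrt(6)/620160 ≈ -0.17499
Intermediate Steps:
s = 2*sqrt(6) (s = sqrt((27 - 1*21) + 18) = sqrt((27 - 21) + 18) = sqrt(6 + 18) = sqrt(24) = 2*sqrt(6) ≈ 4.8990)
M(r, V) = 6 - (V + r)/(-28 + 2*sqrt(6)) (M(r, V) = 6 - (V + r)/(2*sqrt(6) - 28) = 6 - (V + r)/(-28 + 2*sqrt(6)))
M(-217, -222)/(-1632) + 8942/(-48874) = (6 + (7/190)*(-222) + (7/190)*(-217) + (1/380)*(-222)*sqrt(6) + (1/380)*(-217)*sqrt(6))/(-1632) + 8942/(-48874) = (6 - 777/95 - 1519/190 - 111*sqrt(6)/190 - 217*sqrt(6)/380)*(-1/1632) + 8942*(-1/48874) = (-1933/190 - 439*sqrt(6)/380)*(-1/1632) - 4471/24437 = (1933/310080 + 439*sqrt(6)/620160) - 4471/24437 = -1339130959/7577424960 + 439*sqrt(6)/620160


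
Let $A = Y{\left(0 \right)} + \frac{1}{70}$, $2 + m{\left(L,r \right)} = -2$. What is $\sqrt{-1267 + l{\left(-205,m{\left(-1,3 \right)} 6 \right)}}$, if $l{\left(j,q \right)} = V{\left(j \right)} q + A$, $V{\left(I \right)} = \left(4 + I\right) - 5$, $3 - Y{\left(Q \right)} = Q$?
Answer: $\frac{\sqrt{18032070}}{70} \approx 60.663$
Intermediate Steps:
$Y{\left(Q \right)} = 3 - Q$
$V{\left(I \right)} = -1 + I$
$m{\left(L,r \right)} = -4$ ($m{\left(L,r \right)} = -2 - 2 = -4$)
$A = \frac{211}{70}$ ($A = \left(3 - 0\right) + \frac{1}{70} = \left(3 + 0\right) + \frac{1}{70} = 3 + \frac{1}{70} = \frac{211}{70} \approx 3.0143$)
$l{\left(j,q \right)} = \frac{211}{70} + q \left(-1 + j\right)$ ($l{\left(j,q \right)} = \left(-1 + j\right) q + \frac{211}{70} = q \left(-1 + j\right) + \frac{211}{70} = \frac{211}{70} + q \left(-1 + j\right)$)
$\sqrt{-1267 + l{\left(-205,m{\left(-1,3 \right)} 6 \right)}} = \sqrt{-1267 - \left(- \frac{211}{70} - 24 + 205 \left(-4\right) 6\right)} = \sqrt{-1267 - - \frac{346291}{70}} = \sqrt{-1267 + \left(\frac{211}{70} + 24 + 4920\right)} = \sqrt{-1267 + \frac{346291}{70}} = \sqrt{\frac{257601}{70}} = \frac{\sqrt{18032070}}{70}$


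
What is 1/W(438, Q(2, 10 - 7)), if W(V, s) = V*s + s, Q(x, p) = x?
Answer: 1/878 ≈ 0.0011390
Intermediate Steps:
W(V, s) = s + V*s
1/W(438, Q(2, 10 - 7)) = 1/(2*(1 + 438)) = 1/(2*439) = 1/878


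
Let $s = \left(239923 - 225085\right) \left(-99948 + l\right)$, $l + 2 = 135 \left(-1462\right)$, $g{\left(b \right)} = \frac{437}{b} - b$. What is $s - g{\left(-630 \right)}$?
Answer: $- \frac{2779329917263}{630} \approx -4.4116 \cdot 10^{9}$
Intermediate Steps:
$g{\left(b \right)} = - b + \frac{437}{b}$
$l = -197372$ ($l = -2 + 135 \left(-1462\right) = -2 - 197370 = -197372$)
$s = -4411634160$ ($s = \left(239923 - 225085\right) \left(-99948 - 197372\right) = 14838 \left(-297320\right) = -4411634160$)
$s - g{\left(-630 \right)} = -4411634160 - \left(\left(-1\right) \left(-630\right) + \frac{437}{-630}\right) = -4411634160 - \left(630 + 437 \left(- \frac{1}{630}\right)\right) = -4411634160 - \left(630 - \frac{437}{630}\right) = -4411634160 - \frac{396463}{630} = - \frac{2779329917263}{630}$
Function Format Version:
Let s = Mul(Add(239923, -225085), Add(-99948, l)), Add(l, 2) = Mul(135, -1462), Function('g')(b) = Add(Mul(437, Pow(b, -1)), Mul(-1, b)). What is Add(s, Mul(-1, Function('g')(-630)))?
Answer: Rational(-2779329917263, 630) ≈ -4.4116e+9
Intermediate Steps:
Function('g')(b) = Add(Mul(-1, b), Mul(437, Pow(b, -1)))
l = -197372 (l = Add(-2, Mul(135, -1462)) = Add(-2, -197370) = -197372)
s = -4411634160 (s = Mul(Add(239923, -225085), Add(-99948, -197372)) = Mul(14838, -297320) = -4411634160)
Add(s, Mul(-1, Function('g')(-630))) = Add(-4411634160, Mul(-1, Add(Mul(-1, -630), Mul(437, Pow(-630, -1))))) = Add(-4411634160, Mul(-1, Add(630, Mul(437, Rational(-1, 630))))) = Add(-4411634160, Mul(-1, Add(630, Rational(-437, 630)))) = Add(-4411634160, Mul(-1, Rational(396463, 630))) = Add(-4411634160, Rational(-396463, 630)) = Rational(-2779329917263, 630)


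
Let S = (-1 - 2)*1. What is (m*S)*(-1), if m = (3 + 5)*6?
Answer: 144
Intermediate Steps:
S = -3 (S = -3*1 = -3)
m = 48 (m = 8*6 = 48)
(m*S)*(-1) = (48*(-3))*(-1) = -144*(-1) = 144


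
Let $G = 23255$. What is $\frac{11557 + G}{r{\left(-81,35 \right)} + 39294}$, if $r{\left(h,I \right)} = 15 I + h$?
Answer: $\frac{5802}{6623} \approx 0.87604$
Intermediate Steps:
$r{\left(h,I \right)} = h + 15 I$
$\frac{11557 + G}{r{\left(-81,35 \right)} + 39294} = \frac{11557 + 23255}{\left(-81 + 15 \cdot 35\right) + 39294} = \frac{34812}{\left(-81 + 525\right) + 39294} = \frac{34812}{444 + 39294} = \frac{34812}{39738} = 34812 \cdot \frac{1}{39738} = \frac{5802}{6623}$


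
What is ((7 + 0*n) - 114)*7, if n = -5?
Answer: -749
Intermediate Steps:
((7 + 0*n) - 114)*7 = ((7 + 0*(-5)) - 114)*7 = ((7 + 0) - 114)*7 = (7 - 114)*7 = -107*7 = -749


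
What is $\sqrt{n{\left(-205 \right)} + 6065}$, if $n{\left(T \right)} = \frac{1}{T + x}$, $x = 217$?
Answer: $\frac{\sqrt{218343}}{6} \approx 77.879$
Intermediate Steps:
$n{\left(T \right)} = \frac{1}{217 + T}$ ($n{\left(T \right)} = \frac{1}{T + 217} = \frac{1}{217 + T}$)
$\sqrt{n{\left(-205 \right)} + 6065} = \sqrt{\frac{1}{217 - 205} + 6065} = \sqrt{\frac{1}{12} + 6065} = \sqrt{\frac{72781}{12}} = \frac{\sqrt{218343}}{6}$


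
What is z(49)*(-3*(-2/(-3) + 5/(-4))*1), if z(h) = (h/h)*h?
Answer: 343/4 ≈ 85.750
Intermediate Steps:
z(h) = h (z(h) = 1*h = h)
z(49)*(-3*(-2/(-3) + 5/(-4))*1) = 49*(-3*(-2/(-3) + 5/(-4))*1) = 49*(-3*(-2*(-⅓) + 5*(-¼))*1) = 49*(-3*(⅔ - 5/4)*1) = 49*(-3*(-7/12)*1) = 49*((7/4)*1) = 49*(7/4) = 343/4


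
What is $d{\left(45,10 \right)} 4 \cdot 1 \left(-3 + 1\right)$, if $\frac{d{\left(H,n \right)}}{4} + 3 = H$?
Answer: $-1344$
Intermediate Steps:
$d{\left(H,n \right)} = -12 + 4 H$
$d{\left(45,10 \right)} 4 \cdot 1 \left(-3 + 1\right) = \left(-12 + 4 \cdot 45\right) 4 \cdot 1 \left(-3 + 1\right) = \left(-12 + 180\right) 4 \cdot 1 \left(-2\right) = 168 \cdot 4 \left(-2\right) = 168 \left(-8\right) = -1344$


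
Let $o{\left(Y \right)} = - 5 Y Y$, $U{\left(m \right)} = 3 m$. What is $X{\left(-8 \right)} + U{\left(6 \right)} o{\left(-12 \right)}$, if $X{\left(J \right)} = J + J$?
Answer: $-12976$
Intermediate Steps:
$X{\left(J \right)} = 2 J$
$o{\left(Y \right)} = - 5 Y^{2}$
$X{\left(-8 \right)} + U{\left(6 \right)} o{\left(-12 \right)} = 2 \left(-8\right) + 3 \cdot 6 \left(- 5 \left(-12\right)^{2}\right) = -16 + 18 \left(\left(-5\right) 144\right) = -16 + 18 \left(-720\right) = -16 - 12960 = -12976$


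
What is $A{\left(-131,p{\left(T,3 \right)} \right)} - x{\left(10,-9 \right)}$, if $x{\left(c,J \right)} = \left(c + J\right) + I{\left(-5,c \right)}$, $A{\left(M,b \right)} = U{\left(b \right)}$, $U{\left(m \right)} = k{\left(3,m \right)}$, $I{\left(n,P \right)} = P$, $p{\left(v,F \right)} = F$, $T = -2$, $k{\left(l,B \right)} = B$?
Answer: $-8$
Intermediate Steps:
$U{\left(m \right)} = m$
$A{\left(M,b \right)} = b$
$x{\left(c,J \right)} = J + 2 c$ ($x{\left(c,J \right)} = \left(c + J\right) + c = \left(J + c\right) + c = J + 2 c$)
$A{\left(-131,p{\left(T,3 \right)} \right)} - x{\left(10,-9 \right)} = 3 - \left(-9 + 2 \cdot 10\right) = 3 - \left(-9 + 20\right) = 3 - 11 = -8$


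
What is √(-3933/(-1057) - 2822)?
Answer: I*√3148719497/1057 ≈ 53.087*I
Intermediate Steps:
√(-3933/(-1057) - 2822) = √(-3933*(-1/1057) - 2822) = √(3933/1057 - 2822) = √(-2978921/1057) = I*√3148719497/1057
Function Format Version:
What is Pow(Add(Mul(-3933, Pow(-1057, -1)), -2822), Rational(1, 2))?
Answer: Mul(Rational(1, 1057), I, Pow(3148719497, Rational(1, 2))) ≈ Mul(53.087, I)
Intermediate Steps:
Pow(Add(Mul(-3933, Pow(-1057, -1)), -2822), Rational(1, 2)) = Pow(Add(Mul(-3933, Rational(-1, 1057)), -2822), Rational(1, 2)) = Pow(Add(Rational(3933, 1057), -2822), Rational(1, 2)) = Pow(Rational(-2978921, 1057), Rational(1, 2)) = Mul(Rational(1, 1057), I, Pow(3148719497, Rational(1, 2)))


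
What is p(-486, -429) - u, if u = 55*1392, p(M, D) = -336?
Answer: -76896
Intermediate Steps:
u = 76560
p(-486, -429) - u = -336 - 1*76560 = -336 - 76560 = -76896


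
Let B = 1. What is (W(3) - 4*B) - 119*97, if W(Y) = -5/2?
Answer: -23099/2 ≈ -11550.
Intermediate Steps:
W(Y) = -5/2 (W(Y) = -5*½ = -5/2)
(W(3) - 4*B) - 119*97 = (-5/2 - 4*1) - 119*97 = (-5/2 - 4) - 11543 = -13/2 - 11543 = -23099/2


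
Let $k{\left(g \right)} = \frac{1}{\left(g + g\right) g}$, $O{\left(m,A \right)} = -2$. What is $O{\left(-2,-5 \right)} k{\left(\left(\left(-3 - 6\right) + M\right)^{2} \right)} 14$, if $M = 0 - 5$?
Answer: $- \frac{1}{2744} \approx -0.00036443$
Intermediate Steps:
$M = -5$
$k{\left(g \right)} = \frac{1}{2 g^{2}}$ ($k{\left(g \right)} = \frac{1}{2 g g} = \frac{\frac{1}{2} \frac{1}{g}}{g} = \frac{1}{2 g^{2}}$)
$O{\left(-2,-5 \right)} k{\left(\left(\left(-3 - 6\right) + M\right)^{2} \right)} 14 = - 2 \frac{1}{2 \left(\left(-3 - 6\right) - 5\right)^{4}} \cdot 14 = - 2 \frac{1}{2 \left(-9 - 5\right)^{4}} \cdot 14 = - 2 \frac{1}{2 \cdot 38416} \cdot 14 = - 2 \cdot \frac{1}{2} \cdot \frac{1}{38416} \cdot 14 = \left(-2\right) \frac{1}{76832} \cdot 14 = \left(- \frac{1}{38416}\right) 14 = - \frac{1}{2744}$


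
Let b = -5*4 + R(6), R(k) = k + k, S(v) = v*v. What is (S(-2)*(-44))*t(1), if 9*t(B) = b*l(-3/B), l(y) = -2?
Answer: -2816/9 ≈ -312.89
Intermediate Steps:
S(v) = v**2
R(k) = 2*k
b = -8 (b = -5*4 + 2*6 = -20 + 12 = -8)
t(B) = 16/9 (t(B) = (-8*(-2))/9 = (1/9)*16 = 16/9)
(S(-2)*(-44))*t(1) = ((-2)**2*(-44))*(16/9) = (4*(-44))*(16/9) = -176*16/9 = -2816/9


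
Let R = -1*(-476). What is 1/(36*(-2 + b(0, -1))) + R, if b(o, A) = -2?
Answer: 68543/144 ≈ 475.99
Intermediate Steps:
R = 476
1/(36*(-2 + b(0, -1))) + R = 1/(36*(-2 - 2)) + 476 = 1/(36*(-4)) + 476 = 1/(-144) + 476 = -1/144 + 476 = 68543/144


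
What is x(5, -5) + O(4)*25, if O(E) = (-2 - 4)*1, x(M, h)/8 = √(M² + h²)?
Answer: -150 + 40*√2 ≈ -93.431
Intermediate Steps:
x(M, h) = 8*√(M² + h²)
O(E) = -6 (O(E) = -6*1 = -6)
x(5, -5) + O(4)*25 = 8*√(5² + (-5)²) - 6*25 = 8*√(25 + 25) - 150 = 8*√50 - 150 = 8*(5*√2) - 150 = 40*√2 - 150 = -150 + 40*√2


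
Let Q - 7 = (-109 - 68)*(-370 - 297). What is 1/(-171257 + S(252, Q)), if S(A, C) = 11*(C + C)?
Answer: 1/2426195 ≈ 4.1217e-7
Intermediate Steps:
Q = 118066 (Q = 7 + (-109 - 68)*(-370 - 297) = 7 - 177*(-667) = 7 + 118059 = 118066)
S(A, C) = 22*C (S(A, C) = 11*(2*C) = 22*C)
1/(-171257 + S(252, Q)) = 1/(-171257 + 22*118066) = 1/(-171257 + 2597452) = 1/2426195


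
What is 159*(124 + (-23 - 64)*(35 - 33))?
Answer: -7950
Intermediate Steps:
159*(124 + (-23 - 64)*(35 - 33)) = 159*(124 - 87*2) = 159*(124 - 174) = 159*(-50) = -7950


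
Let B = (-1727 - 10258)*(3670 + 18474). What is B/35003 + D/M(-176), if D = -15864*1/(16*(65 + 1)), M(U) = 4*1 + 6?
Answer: -6870429799/905960 ≈ -7583.6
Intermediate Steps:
M(U) = 10 (M(U) = 4 + 6 = 10)
B = -265395840 (B = -11985*22144 = -265395840)
D = -661/44 (D = -15864/(66*16) = -15864/1056 = -15864*1/1056 = -661/44 ≈ -15.023)
B/35003 + D/M(-176) = -265395840/35003 - 661/44/10 = -265395840*1/35003 - 661/44*1/10 = -15611520/2059 - 661/440 = -6870429799/905960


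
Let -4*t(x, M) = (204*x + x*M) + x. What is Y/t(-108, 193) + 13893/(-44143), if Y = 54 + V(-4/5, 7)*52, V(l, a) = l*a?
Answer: -36310204/107809245 ≈ -0.33680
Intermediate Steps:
V(l, a) = a*l
Y = -1186/5 (Y = 54 + (7*(-4/5))*52 = 54 - 28/5*52 = 54 - 1456/5 = -1186/5 ≈ -237.20)
t(x, M) = -205*x/4 - M*x/4 (t(x, M) = -((204*x + x*M) + x)/4 = -((204*x + M*x) + x)/4 = -(205*x + M*x)/4 = -205*x/4 - M*x/4)
Y/t(-108, 193) + 13893/(-44143) = -1186*1/(27*(205 + 193))/5 + 13893/(-44143) = -1186/(5*((-1/4*(-108)*398))) + 13893*(-1/44143) = -1186/5/10746 - 1263/4013 = -1186/5*1/10746 - 1263/4013 = -593/26865 - 1263/4013 = -36310204/107809245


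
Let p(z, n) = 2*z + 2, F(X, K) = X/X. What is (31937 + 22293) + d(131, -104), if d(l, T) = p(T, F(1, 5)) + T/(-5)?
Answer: 270224/5 ≈ 54045.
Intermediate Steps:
F(X, K) = 1
p(z, n) = 2 + 2*z
d(l, T) = 2 + 9*T/5 (d(l, T) = (2 + 2*T) + T/(-5) = (2 + 2*T) + T*(-⅕) = (2 + 2*T) - T/5 = 2 + 9*T/5)
(31937 + 22293) + d(131, -104) = (31937 + 22293) + (2 + (9/5)*(-104)) = 54230 + (2 - 936/5) = 54230 - 926/5 = 270224/5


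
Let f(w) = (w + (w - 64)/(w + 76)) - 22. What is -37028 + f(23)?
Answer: -3665714/99 ≈ -37027.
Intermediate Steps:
f(w) = -22 + w + (-64 + w)/(76 + w) (f(w) = (w + (-64 + w)/(76 + w)) - 22 = -22 + w + (-64 + w)/(76 + w))
-37028 + f(23) = -37028 + (-1736 + 23**2 + 55*23)/(76 + 23) = -37028 + (-1736 + 529 + 1265)/99 = -37028 + (1/99)*58 = -37028 + 58/99 = -3665714/99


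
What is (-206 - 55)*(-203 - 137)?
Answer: 88740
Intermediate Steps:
(-206 - 55)*(-203 - 137) = -261*(-340) = 88740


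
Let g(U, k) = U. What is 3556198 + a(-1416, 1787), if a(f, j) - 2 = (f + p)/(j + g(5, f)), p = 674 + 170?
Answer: 1593177457/448 ≈ 3.5562e+6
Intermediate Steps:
p = 844
a(f, j) = 2 + (844 + f)/(5 + j) (a(f, j) = 2 + (f + 844)/(j + 5) = 2 + (844 + f)/(5 + j))
3556198 + a(-1416, 1787) = 3556198 + (854 - 1416 + 2*1787)/(5 + 1787) = 3556198 + (854 - 1416 + 3574)/1792 = 3556198 + (1/1792)*3012 = 3556198 + 753/448 = 1593177457/448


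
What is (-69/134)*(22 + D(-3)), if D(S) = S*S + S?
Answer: -966/67 ≈ -14.418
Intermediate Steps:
D(S) = S + S² (D(S) = S² + S = S + S²)
(-69/134)*(22 + D(-3)) = (-69/134)*(22 - 3*(1 - 3)) = (-69*1/134)*(22 - 3*(-2)) = -69*(22 + 6)/134 = -69/134*28 = -966/67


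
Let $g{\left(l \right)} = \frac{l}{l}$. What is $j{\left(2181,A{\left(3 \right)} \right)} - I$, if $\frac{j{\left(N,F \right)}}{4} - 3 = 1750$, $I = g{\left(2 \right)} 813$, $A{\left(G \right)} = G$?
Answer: $6199$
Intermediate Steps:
$g{\left(l \right)} = 1$
$I = 813$ ($I = 1 \cdot 813 = 813$)
$j{\left(N,F \right)} = 7012$ ($j{\left(N,F \right)} = 12 + 4 \cdot 1750 = 12 + 7000 = 7012$)
$j{\left(2181,A{\left(3 \right)} \right)} - I = 7012 - 813 = 6199$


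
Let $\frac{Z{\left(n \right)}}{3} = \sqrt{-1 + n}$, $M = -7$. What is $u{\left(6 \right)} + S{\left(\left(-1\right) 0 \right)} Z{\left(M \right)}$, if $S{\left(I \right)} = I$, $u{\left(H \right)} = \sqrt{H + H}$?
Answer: $2 \sqrt{3} \approx 3.4641$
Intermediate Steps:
$u{\left(H \right)} = \sqrt{2} \sqrt{H}$ ($u{\left(H \right)} = \sqrt{2 H} = \sqrt{2} \sqrt{H}$)
$Z{\left(n \right)} = 3 \sqrt{-1 + n}$
$u{\left(6 \right)} + S{\left(\left(-1\right) 0 \right)} Z{\left(M \right)} = \sqrt{2} \sqrt{6} + \left(-1\right) 0 \cdot 3 \sqrt{-1 - 7} = 2 \sqrt{3} + 0 \cdot 3 \sqrt{-8} = 2 \sqrt{3} + 0 \cdot 3 \cdot 2 i \sqrt{2} = 2 \sqrt{3} + 0 \cdot 6 i \sqrt{2} = 2 \sqrt{3} + 0 = 2 \sqrt{3}$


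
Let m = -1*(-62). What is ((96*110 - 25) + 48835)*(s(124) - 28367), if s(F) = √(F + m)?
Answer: -1684148790 + 59370*√186 ≈ -1.6833e+9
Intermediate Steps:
m = 62
s(F) = √(62 + F) (s(F) = √(F + 62) = √(62 + F))
((96*110 - 25) + 48835)*(s(124) - 28367) = ((96*110 - 25) + 48835)*(√(62 + 124) - 28367) = ((10560 - 25) + 48835)*(√186 - 28367) = (10535 + 48835)*(-28367 + √186) = 59370*(-28367 + √186) = -1684148790 + 59370*√186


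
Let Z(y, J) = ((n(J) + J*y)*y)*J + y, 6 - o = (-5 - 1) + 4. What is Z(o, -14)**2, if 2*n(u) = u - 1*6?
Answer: 186923584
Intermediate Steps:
n(u) = -3 + u/2 (n(u) = (u - 1*6)/2 = (u - 6)/2 = (-6 + u)/2 = -3 + u/2)
o = 8 (o = 6 - ((-5 - 1) + 4) = 6 - (-6 + 4) = 6 - 1*(-2) = 6 + 2 = 8)
Z(y, J) = y + J*y*(-3 + J/2 + J*y) (Z(y, J) = (((-3 + J/2) + J*y)*y)*J + y = ((-3 + J/2 + J*y)*y)*J + y = (y*(-3 + J/2 + J*y))*J + y = J*y*(-3 + J/2 + J*y) + y = y + J*y*(-3 + J/2 + J*y))
Z(o, -14)**2 = ((1/2)*8*(2 - 14*(-6 - 14) + 2*8*(-14)**2))**2 = ((1/2)*8*(2 - 14*(-20) + 2*8*196))**2 = ((1/2)*8*(2 + 280 + 3136))**2 = ((1/2)*8*3418)**2 = 13672**2 = 186923584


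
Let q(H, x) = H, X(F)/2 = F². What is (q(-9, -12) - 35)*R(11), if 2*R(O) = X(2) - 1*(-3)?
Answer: -242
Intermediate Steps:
X(F) = 2*F²
R(O) = 11/2 (R(O) = (2*2² - 1*(-3))/2 = (2*4 + 3)/2 = (8 + 3)/2 = (½)*11 = 11/2)
(q(-9, -12) - 35)*R(11) = (-9 - 35)*(11/2) = -44*11/2 = -242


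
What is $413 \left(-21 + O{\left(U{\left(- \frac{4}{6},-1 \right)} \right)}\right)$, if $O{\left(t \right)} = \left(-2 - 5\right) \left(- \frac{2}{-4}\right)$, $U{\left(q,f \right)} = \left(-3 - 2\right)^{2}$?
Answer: $- \frac{20237}{2} \approx -10119.0$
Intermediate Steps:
$U{\left(q,f \right)} = 25$ ($U{\left(q,f \right)} = \left(-5\right)^{2} = 25$)
$O{\left(t \right)} = - \frac{7}{2}$ ($O{\left(t \right)} = - 7 \left(\left(-2\right) \left(- \frac{1}{4}\right)\right) = \left(-7\right) \frac{1}{2} = - \frac{7}{2}$)
$413 \left(-21 + O{\left(U{\left(- \frac{4}{6},-1 \right)} \right)}\right) = 413 \left(-21 - \frac{7}{2}\right) = 413 \left(- \frac{49}{2}\right) = - \frac{20237}{2}$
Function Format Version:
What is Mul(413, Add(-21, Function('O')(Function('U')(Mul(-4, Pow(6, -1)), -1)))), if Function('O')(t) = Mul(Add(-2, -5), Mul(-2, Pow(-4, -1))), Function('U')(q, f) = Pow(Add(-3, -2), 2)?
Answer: Rational(-20237, 2) ≈ -10119.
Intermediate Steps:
Function('U')(q, f) = 25 (Function('U')(q, f) = Pow(-5, 2) = 25)
Function('O')(t) = Rational(-7, 2) (Function('O')(t) = Mul(-7, Mul(-2, Rational(-1, 4))) = Mul(-7, Rational(1, 2)) = Rational(-7, 2))
Mul(413, Add(-21, Function('O')(Function('U')(Mul(-4, Pow(6, -1)), -1)))) = Mul(413, Add(-21, Rational(-7, 2))) = Mul(413, Rational(-49, 2)) = Rational(-20237, 2)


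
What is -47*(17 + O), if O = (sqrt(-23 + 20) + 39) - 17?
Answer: -1833 - 47*I*sqrt(3) ≈ -1833.0 - 81.406*I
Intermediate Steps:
O = 22 + I*sqrt(3) (O = (sqrt(-3) + 39) - 17 = (I*sqrt(3) + 39) - 17 = (39 + I*sqrt(3)) - 17 = 22 + I*sqrt(3) ≈ 22.0 + 1.732*I)
-47*(17 + O) = -47*(17 + (22 + I*sqrt(3))) = -47*(39 + I*sqrt(3)) = -1833 - 47*I*sqrt(3)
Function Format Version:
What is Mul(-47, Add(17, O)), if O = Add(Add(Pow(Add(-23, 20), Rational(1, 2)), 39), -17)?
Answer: Add(-1833, Mul(-47, I, Pow(3, Rational(1, 2)))) ≈ Add(-1833.0, Mul(-81.406, I))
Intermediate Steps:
O = Add(22, Mul(I, Pow(3, Rational(1, 2)))) (O = Add(Add(Pow(-3, Rational(1, 2)), 39), -17) = Add(Add(Mul(I, Pow(3, Rational(1, 2))), 39), -17) = Add(Add(39, Mul(I, Pow(3, Rational(1, 2)))), -17) = Add(22, Mul(I, Pow(3, Rational(1, 2)))) ≈ Add(22.000, Mul(1.7320, I)))
Mul(-47, Add(17, O)) = Mul(-47, Add(17, Add(22, Mul(I, Pow(3, Rational(1, 2)))))) = Mul(-47, Add(39, Mul(I, Pow(3, Rational(1, 2))))) = Add(-1833, Mul(-47, I, Pow(3, Rational(1, 2))))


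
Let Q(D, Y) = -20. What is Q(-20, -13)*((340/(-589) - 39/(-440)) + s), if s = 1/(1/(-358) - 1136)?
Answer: 1664238731/169996002 ≈ 9.7899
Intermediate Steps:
s = -358/406689 (s = 1/(-1/358 - 1136) = 1/(-406689/358) = -358/406689 ≈ -0.00088028)
Q(-20, -13)*((340/(-589) - 39/(-440)) + s) = -20*((340/(-589) - 39/(-440)) - 358/406689) = -20*((340*(-1/589) - 39*(-1/440)) - 358/406689) = -20*((-340/589 + 39/440) - 358/406689) = -20*(-126629/259160 - 358/406689) = -20*(-1664238731/3399920040) = 1664238731/169996002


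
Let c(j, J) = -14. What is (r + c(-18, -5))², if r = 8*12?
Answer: 6724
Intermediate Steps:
r = 96
(r + c(-18, -5))² = (96 - 14)² = 82² = 6724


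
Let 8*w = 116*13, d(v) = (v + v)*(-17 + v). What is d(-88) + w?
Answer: 37337/2 ≈ 18669.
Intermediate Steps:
d(v) = 2*v*(-17 + v) (d(v) = (2*v)*(-17 + v) = 2*v*(-17 + v))
w = 377/2 (w = (116*13)/8 = (1/8)*1508 = 377/2 ≈ 188.50)
d(-88) + w = 2*(-88)*(-17 - 88) + 377/2 = 2*(-88)*(-105) + 377/2 = 18480 + 377/2 = 37337/2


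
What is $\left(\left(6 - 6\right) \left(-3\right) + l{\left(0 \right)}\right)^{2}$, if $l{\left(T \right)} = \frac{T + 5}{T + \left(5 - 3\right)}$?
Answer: $\frac{25}{4} \approx 6.25$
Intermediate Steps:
$l{\left(T \right)} = \frac{5 + T}{2 + T}$ ($l{\left(T \right)} = \frac{5 + T}{T + 2} = \frac{5 + T}{2 + T}$)
$\left(\left(6 - 6\right) \left(-3\right) + l{\left(0 \right)}\right)^{2} = \left(\left(6 - 6\right) \left(-3\right) + \frac{5 + 0}{2 + 0}\right)^{2} = \left(0 \left(-3\right) + \frac{1}{2} \cdot 5\right)^{2} = \left(0 + \frac{1}{2} \cdot 5\right)^{2} = \left(0 + \frac{5}{2}\right)^{2} = \left(\frac{5}{2}\right)^{2} = \frac{25}{4}$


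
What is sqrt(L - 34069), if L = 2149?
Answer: 4*I*sqrt(1995) ≈ 178.66*I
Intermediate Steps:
sqrt(L - 34069) = sqrt(2149 - 34069) = sqrt(-31920) = 4*I*sqrt(1995)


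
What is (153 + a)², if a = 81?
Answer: 54756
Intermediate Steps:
(153 + a)² = (153 + 81)² = 234² = 54756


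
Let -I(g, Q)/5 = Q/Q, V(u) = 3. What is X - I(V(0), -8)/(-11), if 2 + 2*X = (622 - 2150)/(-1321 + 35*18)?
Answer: -2652/7601 ≈ -0.34890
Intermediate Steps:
I(g, Q) = -5 (I(g, Q) = -5*Q/Q = -5*1 = -5)
X = 73/691 (X = -1 + ((622 - 2150)/(-1321 + 35*18))/2 = -1 + (-1528/(-1321 + 630))/2 = -1 + (-1528/(-691))/2 = -1 + (-1528*(-1/691))/2 = -1 + (½)*(1528/691) = -1 + 764/691 = 73/691 ≈ 0.10564)
X - I(V(0), -8)/(-11) = 73/691 - (-5)/(-11) = 73/691 - (-1)*(-5)/11 = 73/691 - 1*5/11 = 73/691 - 5/11 = -2652/7601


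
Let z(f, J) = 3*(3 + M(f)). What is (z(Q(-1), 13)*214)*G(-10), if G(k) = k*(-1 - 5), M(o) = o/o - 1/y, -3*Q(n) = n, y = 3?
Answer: 141240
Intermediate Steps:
Q(n) = -n/3
M(o) = ⅔ (M(o) = o/o - 1/3 = 1 - 1*⅓ = 1 - ⅓ = ⅔)
G(k) = -6*k (G(k) = k*(-6) = -6*k)
z(f, J) = 11 (z(f, J) = 3*(3 + ⅔) = 3*(11/3) = 11)
(z(Q(-1), 13)*214)*G(-10) = (11*214)*(-6*(-10)) = 2354*60 = 141240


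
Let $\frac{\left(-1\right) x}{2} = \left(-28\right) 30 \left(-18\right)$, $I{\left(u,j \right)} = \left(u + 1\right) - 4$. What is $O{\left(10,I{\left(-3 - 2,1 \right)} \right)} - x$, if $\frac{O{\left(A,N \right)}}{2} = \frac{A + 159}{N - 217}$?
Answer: $\frac{6803662}{225} \approx 30239.0$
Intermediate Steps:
$I{\left(u,j \right)} = -3 + u$ ($I{\left(u,j \right)} = \left(1 + u\right) - 4 = -3 + u$)
$x = -30240$ ($x = - 2 \left(-28\right) 30 \left(-18\right) = - 2 \left(\left(-840\right) \left(-18\right)\right) = \left(-2\right) 15120 = -30240$)
$O{\left(A,N \right)} = \frac{2 \left(159 + A\right)}{-217 + N}$ ($O{\left(A,N \right)} = 2 \frac{A + 159}{N - 217} = 2 \frac{159 + A}{-217 + N} = \frac{2 \left(159 + A\right)}{-217 + N}$)
$O{\left(10,I{\left(-3 - 2,1 \right)} \right)} - x = \frac{2 \left(159 + 10\right)}{-217 - 8} - -30240 = 2 \frac{1}{-217 - 8} \cdot 169 + 30240 = 2 \frac{1}{-225} \cdot 169 + 30240 = 2 \left(- \frac{1}{225}\right) 169 + 30240 = - \frac{338}{225} + 30240 = \frac{6803662}{225}$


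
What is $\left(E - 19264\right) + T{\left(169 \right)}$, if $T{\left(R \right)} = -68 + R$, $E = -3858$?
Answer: $-23021$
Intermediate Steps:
$\left(E - 19264\right) + T{\left(169 \right)} = \left(-3858 - 19264\right) + \left(-68 + 169\right) = -23122 + 101 = -23021$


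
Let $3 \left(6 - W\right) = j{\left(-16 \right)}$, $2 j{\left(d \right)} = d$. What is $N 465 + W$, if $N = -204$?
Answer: $- \frac{284554}{3} \approx -94851.0$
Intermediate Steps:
$j{\left(d \right)} = \frac{d}{2}$
$W = \frac{26}{3}$ ($W = 6 - \frac{\frac{1}{2} \left(-16\right)}{3} = 6 - - \frac{8}{3} = 6 + \frac{8}{3} = \frac{26}{3} \approx 8.6667$)
$N 465 + W = \left(-204\right) 465 + \frac{26}{3} = -94860 + \frac{26}{3} = - \frac{284554}{3}$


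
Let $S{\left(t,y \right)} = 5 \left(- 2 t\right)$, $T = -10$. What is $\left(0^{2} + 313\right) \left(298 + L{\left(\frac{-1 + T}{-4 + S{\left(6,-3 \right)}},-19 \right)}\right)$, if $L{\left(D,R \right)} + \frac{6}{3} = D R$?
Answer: $\frac{5864055}{64} \approx 91626.0$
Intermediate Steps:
$S{\left(t,y \right)} = - 10 t$
$L{\left(D,R \right)} = -2 + D R$
$\left(0^{2} + 313\right) \left(298 + L{\left(\frac{-1 + T}{-4 + S{\left(6,-3 \right)}},-19 \right)}\right) = \left(0^{2} + 313\right) \left(298 + \left(-2 + \frac{-1 - 10}{-4 - 60} \left(-19\right)\right)\right) = \left(0 + 313\right) \left(298 + \left(-2 + - \frac{11}{-4 - 60} \left(-19\right)\right)\right) = 313 \left(298 + \left(-2 + - \frac{11}{-64} \left(-19\right)\right)\right) = 313 \left(298 + \left(-2 + \left(-11\right) \left(- \frac{1}{64}\right) \left(-19\right)\right)\right) = 313 \left(298 + \left(-2 + \frac{11}{64} \left(-19\right)\right)\right) = 313 \left(298 - \frac{337}{64}\right) = 313 \cdot \frac{18735}{64} = \frac{5864055}{64}$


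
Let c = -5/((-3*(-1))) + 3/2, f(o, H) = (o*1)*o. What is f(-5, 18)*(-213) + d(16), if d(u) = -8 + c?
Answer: -31999/6 ≈ -5333.2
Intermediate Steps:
f(o, H) = o² (f(o, H) = o*o = o²)
c = -⅙ (c = -5/3 + 3*(½) = -5*⅓ + 3/2 = -5/3 + 3/2 = -⅙ ≈ -0.16667)
d(u) = -49/6 (d(u) = -8 - ⅙ = -49/6)
f(-5, 18)*(-213) + d(16) = (-5)²*(-213) - 49/6 = 25*(-213) - 49/6 = -5325 - 49/6 = -31999/6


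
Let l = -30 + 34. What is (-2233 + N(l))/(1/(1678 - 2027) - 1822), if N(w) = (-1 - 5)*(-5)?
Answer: 768847/635879 ≈ 1.2091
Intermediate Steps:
l = 4
N(w) = 30 (N(w) = -6*(-5) = 30)
(-2233 + N(l))/(1/(1678 - 2027) - 1822) = (-2233 + 30)/(1/(1678 - 2027) - 1822) = -2203/(1/(-349) - 1822) = -2203/(-1/349 - 1822) = -2203/(-635879/349) = -2203*(-349/635879) = 768847/635879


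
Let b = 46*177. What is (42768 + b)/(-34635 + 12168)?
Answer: -16970/7489 ≈ -2.2660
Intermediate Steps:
b = 8142
(42768 + b)/(-34635 + 12168) = (42768 + 8142)/(-34635 + 12168) = 50910/(-22467) = 50910*(-1/22467) = -16970/7489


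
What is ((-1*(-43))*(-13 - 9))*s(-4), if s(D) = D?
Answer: 3784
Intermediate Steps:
((-1*(-43))*(-13 - 9))*s(-4) = ((-1*(-43))*(-13 - 9))*(-4) = (43*(-22))*(-4) = -946*(-4) = 3784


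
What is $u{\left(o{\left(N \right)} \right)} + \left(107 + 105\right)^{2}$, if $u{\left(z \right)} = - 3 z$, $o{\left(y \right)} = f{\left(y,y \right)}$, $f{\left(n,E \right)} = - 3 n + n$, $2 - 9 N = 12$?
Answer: $\frac{134812}{3} \approx 44937.0$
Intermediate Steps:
$N = - \frac{10}{9}$ ($N = \frac{2}{9} - \frac{4}{3} = - \frac{10}{9} \approx -1.1111$)
$f{\left(n,E \right)} = - 2 n$
$o{\left(y \right)} = - 2 y$
$u{\left(o{\left(N \right)} \right)} + \left(107 + 105\right)^{2} = - 3 \left(\left(-2\right) \left(- \frac{10}{9}\right)\right) + \left(107 + 105\right)^{2} = \left(-3\right) \frac{20}{9} + 212^{2} = - \frac{20}{3} + 44944 = \frac{134812}{3}$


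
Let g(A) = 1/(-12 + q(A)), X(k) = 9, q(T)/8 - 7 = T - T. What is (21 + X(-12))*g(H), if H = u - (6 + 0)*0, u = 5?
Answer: 15/22 ≈ 0.68182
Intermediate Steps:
q(T) = 56 (q(T) = 56 + 8*(T - T) = 56 + 8*0 = 56 + 0 = 56)
H = 5 (H = 5 - (6 + 0)*0 = 5 - 6*0 = 5 - 1*0 = 5 + 0 = 5)
g(A) = 1/44 (g(A) = 1/(-12 + 56) = 1/44)
(21 + X(-12))*g(H) = (21 + 9)*(1/44) = 30*(1/44) = 15/22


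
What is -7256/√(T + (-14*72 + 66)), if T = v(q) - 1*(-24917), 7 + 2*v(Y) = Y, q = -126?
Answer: -7256*√10626/15939 ≈ -46.927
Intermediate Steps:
v(Y) = -7/2 + Y/2
T = 49701/2 (T = (-7/2 + (½)*(-126)) - 1*(-24917) = (-7/2 - 63) + 24917 = -133/2 + 24917 = 49701/2 ≈ 24851.)
-7256/√(T + (-14*72 + 66)) = -7256/√(49701/2 + (-14*72 + 66)) = -7256/√(49701/2 + (-1008 + 66)) = -7256/√(49701/2 - 942) = -7256*√10626/15939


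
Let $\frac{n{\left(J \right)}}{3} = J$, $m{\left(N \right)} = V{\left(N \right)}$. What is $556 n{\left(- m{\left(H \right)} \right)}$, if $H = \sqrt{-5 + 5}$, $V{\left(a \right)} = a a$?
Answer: $0$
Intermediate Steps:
$V{\left(a \right)} = a^{2}$
$H = 0$ ($H = \sqrt{0} = 0$)
$m{\left(N \right)} = N^{2}$
$n{\left(J \right)} = 3 J$
$556 n{\left(- m{\left(H \right)} \right)} = 556 \cdot 3 \left(- 0^{2}\right) = 556 \cdot 3 \left(\left(-1\right) 0\right) = 556 \cdot 3 \cdot 0 = 556 \cdot 0 = 0$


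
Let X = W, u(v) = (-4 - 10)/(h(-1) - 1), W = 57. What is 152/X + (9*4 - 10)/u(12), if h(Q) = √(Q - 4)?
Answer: 95/21 - 13*I*√5/7 ≈ 4.5238 - 4.1527*I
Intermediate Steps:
h(Q) = √(-4 + Q)
u(v) = -14/(-1 + I*√5) (u(v) = (-4 - 10)/(√(-4 - 1) - 1) = -14/(√(-5) - 1) = -14/(I*√5 - 1) = -14/(-1 + I*√5))
X = 57
152/X + (9*4 - 10)/u(12) = 152/57 + (9*4 - 10)/(7/3 + 7*I*√5/3) = 152*(1/57) + (36 - 10)/(7/3 + 7*I*√5/3) = 8/3 + 26/(7/3 + 7*I*√5/3)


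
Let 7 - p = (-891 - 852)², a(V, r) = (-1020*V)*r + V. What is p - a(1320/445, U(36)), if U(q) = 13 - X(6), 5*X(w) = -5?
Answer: -266616082/89 ≈ -2.9957e+6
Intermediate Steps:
X(w) = -1 (X(w) = (⅕)*(-5) = -1)
U(q) = 14 (U(q) = 13 - 1*(-1) = 13 + 1 = 14)
a(V, r) = V - 1020*V*r (a(V, r) = -1020*V*r + V = V - 1020*V*r)
p = -3038042 (p = 7 - (-891 - 852)² = 7 - 1*(-1743)² = 7 - 1*3038049 = 7 - 3038049 = -3038042)
p - a(1320/445, U(36)) = -3038042 - 1320/445*(1 - 1020*14) = -3038042 - 1320*(1/445)*(1 - 14280) = -3038042 - 264*(-14279)/89 = -3038042 - 1*(-3769656/89) = -3038042 + 3769656/89 = -266616082/89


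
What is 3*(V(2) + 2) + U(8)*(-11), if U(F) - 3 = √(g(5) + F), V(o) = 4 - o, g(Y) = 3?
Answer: -21 - 11*√11 ≈ -57.483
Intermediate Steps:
U(F) = 3 + √(3 + F)
3*(V(2) + 2) + U(8)*(-11) = 3*((4 - 1*2) + 2) + (3 + √(3 + 8))*(-11) = 3*((4 - 2) + 2) + (3 + √11)*(-11) = 3*(2 + 2) + (-33 - 11*√11) = 3*4 + (-33 - 11*√11) = 12 + (-33 - 11*√11) = -21 - 11*√11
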